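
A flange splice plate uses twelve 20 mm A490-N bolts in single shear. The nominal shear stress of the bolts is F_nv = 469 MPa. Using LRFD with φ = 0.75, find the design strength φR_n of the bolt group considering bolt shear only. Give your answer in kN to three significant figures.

A_b = π × 20² / 4 = 314.2 mm².
R_n = F_nv · A_b · n · n_s = 469 × 314.2 × 12 × 1 / 1000 = 1768 kN.
Design strength φR_n = 0.75 × 1768 = 1330 kN.

1330 kN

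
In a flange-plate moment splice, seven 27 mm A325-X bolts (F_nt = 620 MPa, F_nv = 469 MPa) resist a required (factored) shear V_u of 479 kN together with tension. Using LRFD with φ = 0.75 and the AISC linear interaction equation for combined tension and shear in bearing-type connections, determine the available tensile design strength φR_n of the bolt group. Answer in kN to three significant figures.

A_b = π·27²/4 = 572.6 mm²; f_rv = 479 × 1000 / (7 × 572.6) = 119.5 MPa.
F'_nt = 1.3 F_nt − (F_nt / φF_nv) f_rv = 1.3·620 − (620/(0.75·469))·119.5 = 595.3 MPa, capped at F_nt → F'_nt = 595.3 MPa.
R_n = F'_nt · A_b · n = 595.3 × 572.6 × 7 / 1000 = 2386 kN.
Design strength φR_n = 0.75 × 2386 = 1790 kN.

1790 kN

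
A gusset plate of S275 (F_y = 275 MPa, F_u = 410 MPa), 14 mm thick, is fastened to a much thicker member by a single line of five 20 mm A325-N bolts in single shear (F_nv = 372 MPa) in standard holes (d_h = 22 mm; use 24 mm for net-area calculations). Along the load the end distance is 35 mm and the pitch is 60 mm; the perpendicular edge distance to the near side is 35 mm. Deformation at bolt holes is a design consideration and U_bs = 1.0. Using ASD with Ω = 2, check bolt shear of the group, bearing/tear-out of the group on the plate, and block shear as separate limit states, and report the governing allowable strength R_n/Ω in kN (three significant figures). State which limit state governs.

Bolt shear: A_b = π·20²/4 = 314.2 mm²; R_n = 372 × 314.2 × 5 × 1 / 1000 = 584.3 kN → 584.3 / 2 = 292 kN.
Bearing: edge l_c = 24, r_n = 165.3 kN; interior l_c = 38, r_n = 261.7 kN; R_n = 165.3 + 4·261.7 = 1212 kN → 606 kN.
Block shear: A_gv = 3850, A_nv = 2338, A_nt = 322 mm²; R_n = min(0.6F_uA_nv, 0.6F_yA_gv) + U_bs·F_u·A_nt = 707.2 kN → 354 kN.
Bolt shear governs: 292 kN.

292 kN (bolt shear governs)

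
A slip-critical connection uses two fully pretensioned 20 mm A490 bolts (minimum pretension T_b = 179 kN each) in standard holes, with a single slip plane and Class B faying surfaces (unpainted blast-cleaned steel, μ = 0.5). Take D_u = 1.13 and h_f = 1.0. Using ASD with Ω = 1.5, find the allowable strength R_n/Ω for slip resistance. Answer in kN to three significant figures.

R_n = μ · D_u · h_f · T_b · n_s · n_b = 0.5 × 1.13 × 1.0 × 179 × 1 × 2 = 202.3 kN.
Allowable strength R_n/Ω = 202.3 / 1.5 = 135 kN.

135 kN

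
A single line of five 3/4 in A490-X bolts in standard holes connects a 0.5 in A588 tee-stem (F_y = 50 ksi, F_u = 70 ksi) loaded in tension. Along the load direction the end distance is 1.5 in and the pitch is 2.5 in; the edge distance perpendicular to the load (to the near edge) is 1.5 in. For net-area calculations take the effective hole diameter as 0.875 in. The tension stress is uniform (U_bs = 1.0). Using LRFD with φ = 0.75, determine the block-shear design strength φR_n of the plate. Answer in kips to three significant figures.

147 kips

Shear plane L_v = 1.5 + 4·2.5 = 11.5 in; A_gv = 11.5 × 0.5 = 5.75 in².
A_nv = (11.5 − 4.5·0.875) × 0.5 = 3.781 in².
A_nt = (1.5 − 0.5·0.875) × 0.5 = 0.5312 in².
0.6 F_u A_nv = 158.8 kips; 0.6 F_y A_gv = 172.5 kips → shear rupture governs the shear term.
R_n = 158.8 + 1.0 × 70 × 0.5312 = 196 kips.
Design strength φR_n = 0.75 × 196 = 147 kips.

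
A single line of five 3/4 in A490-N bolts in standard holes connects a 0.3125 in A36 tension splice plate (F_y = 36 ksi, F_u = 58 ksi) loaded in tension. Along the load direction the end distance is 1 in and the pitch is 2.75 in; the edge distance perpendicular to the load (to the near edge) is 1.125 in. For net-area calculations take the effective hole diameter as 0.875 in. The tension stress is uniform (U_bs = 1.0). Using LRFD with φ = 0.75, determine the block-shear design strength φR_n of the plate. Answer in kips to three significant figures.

70.1 kips

Shear plane L_v = 1 + 4·2.75 = 12 in; A_gv = 12 × 0.3125 = 3.75 in².
A_nv = (12 − 4.5·0.875) × 0.3125 = 2.52 in².
A_nt = (1.125 − 0.5·0.875) × 0.3125 = 0.2148 in².
0.6 F_u A_nv = 87.68 kips; 0.6 F_y A_gv = 81 kips → shear yielding governs the shear term.
R_n = 81 + 1.0 × 58 × 0.2148 = 93.46 kips.
Design strength φR_n = 0.75 × 93.46 = 70.1 kips.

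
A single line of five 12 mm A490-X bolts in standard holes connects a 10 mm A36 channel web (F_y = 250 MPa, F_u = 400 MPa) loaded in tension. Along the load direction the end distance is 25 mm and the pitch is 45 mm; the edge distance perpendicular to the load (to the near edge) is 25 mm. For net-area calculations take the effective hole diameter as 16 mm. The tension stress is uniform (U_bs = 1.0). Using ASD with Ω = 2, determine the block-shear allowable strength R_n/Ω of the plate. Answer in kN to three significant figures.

Shear plane L_v = 25 + 4·45 = 205 mm; A_gv = 205 × 10 = 2050 mm².
A_nv = (205 − 4.5·16) × 10 = 1330 mm².
A_nt = (25 − 0.5·16) × 10 = 170 mm².
0.6 F_u A_nv = 319.2 kN; 0.6 F_y A_gv = 307.5 kN → shear yielding governs the shear term.
R_n = 307.5 + 1.0 × 400 × 170 / 1000 = 375.5 kN.
Allowable strength R_n/Ω = 375.5 / 2 = 188 kN.

188 kN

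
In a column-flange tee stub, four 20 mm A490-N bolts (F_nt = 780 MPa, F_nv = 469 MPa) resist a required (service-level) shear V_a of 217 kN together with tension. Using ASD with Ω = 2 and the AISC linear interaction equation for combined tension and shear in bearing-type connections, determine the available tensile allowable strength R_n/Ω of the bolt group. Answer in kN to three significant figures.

A_b = π·20²/4 = 314.2 mm²; f_rv = 217 × 1000 / (4 × 314.2) = 172.7 MPa.
F'_nt = 1.3 F_nt − (Ω F_nt / F_nv) f_rv = 1.3·780 − (2·780/469)·172.7 = 439.6 MPa, capped at F_nt → F'_nt = 439.6 MPa.
R_n = F'_nt · A_b · n = 439.6 × 314.2 × 4 / 1000 = 552.4 kN.
Allowable strength R_n/Ω = 552.4 / 2 = 276 kN.

276 kN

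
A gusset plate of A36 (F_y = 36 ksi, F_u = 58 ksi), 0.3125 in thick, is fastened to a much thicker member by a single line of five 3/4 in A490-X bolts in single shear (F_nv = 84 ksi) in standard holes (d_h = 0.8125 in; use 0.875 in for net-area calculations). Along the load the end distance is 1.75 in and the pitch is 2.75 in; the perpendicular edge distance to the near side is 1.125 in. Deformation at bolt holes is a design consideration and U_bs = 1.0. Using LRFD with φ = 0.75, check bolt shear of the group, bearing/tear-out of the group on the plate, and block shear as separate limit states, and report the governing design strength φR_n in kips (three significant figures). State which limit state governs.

73.9 kips (block shear governs)

Bolt shear: A_b = π·0.75²/4 = 0.4418 in²; R_n = 84 × 0.4418 × 5 × 1 = 185.6 kips → 0.75 × 185.6 = 139 kips.
Bearing: edge l_c = 1.344, r_n = 29.23 kips; interior l_c = 1.938, r_n = 32.62 kips; R_n = 29.23 + 4·32.62 = 159.7 kips → 120 kips.
Block shear: A_gv = 3.984, A_nv = 2.754, A_nt = 0.2148 in²; R_n = min(0.6F_uA_nv, 0.6F_yA_gv) + U_bs·F_u·A_nt = 98.52 kips → 73.9 kips.
Block shear governs: 73.9 kips.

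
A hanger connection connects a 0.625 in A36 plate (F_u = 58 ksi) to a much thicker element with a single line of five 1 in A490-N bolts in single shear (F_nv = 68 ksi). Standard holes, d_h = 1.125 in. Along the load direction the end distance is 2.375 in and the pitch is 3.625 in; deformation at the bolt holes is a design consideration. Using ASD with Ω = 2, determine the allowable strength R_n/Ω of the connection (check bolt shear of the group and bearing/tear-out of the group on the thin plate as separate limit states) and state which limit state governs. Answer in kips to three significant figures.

134 kips (bolt shear governs)

Bolt shear: A_b = π·1²/4 = 0.7854 in²; R_n = 68 × 0.7854 × 5 × 1 = 267 kips → 267 / 2 = 134 kips.
Bearing (1.2 l_c t F_u ≤ 2.4 d t F_u): upper limit = 2.4·1·0.625·58 = 87 kips.
  Edge l_c = 2.375 − 1.125/2 = 1.812 → r_n = 78.84 kips; interior l_c = 3.625 − 1.125 = 2.5 → r_n = 87 kips.
  R_n,bearing = 1·78.84 + 4·87 = 426.8 kips → 426.8 / 2 = 213 kips.
Bolt shear governs: 134 kips.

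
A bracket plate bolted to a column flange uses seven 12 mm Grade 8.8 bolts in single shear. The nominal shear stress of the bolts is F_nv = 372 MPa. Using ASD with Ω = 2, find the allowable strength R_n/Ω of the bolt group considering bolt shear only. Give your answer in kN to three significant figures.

A_b = π × 12² / 4 = 113.1 mm².
R_n = F_nv · A_b · n · n_s = 372 × 113.1 × 7 × 1 / 1000 = 294.5 kN.
Allowable strength R_n/Ω = 294.5 / 2 = 147 kN.

147 kN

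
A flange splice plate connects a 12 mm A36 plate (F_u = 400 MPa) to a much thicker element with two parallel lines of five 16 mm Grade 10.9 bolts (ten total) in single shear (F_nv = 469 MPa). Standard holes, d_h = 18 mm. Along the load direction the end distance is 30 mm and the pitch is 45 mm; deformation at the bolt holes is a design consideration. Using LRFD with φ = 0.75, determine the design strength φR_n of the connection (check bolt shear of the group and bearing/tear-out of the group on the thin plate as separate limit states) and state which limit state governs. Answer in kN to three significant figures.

Bolt shear: A_b = π·16²/4 = 201.1 mm²; R_n = 469 × 201.1 × 10 × 1 / 1000 = 943 kN → 0.75 × 943 = 707 kN.
Bearing (1.2 l_c t F_u ≤ 2.4 d t F_u): upper limit = 2.4·16·12·400 / 1000 = 184.3 kN.
  Edge l_c = 30 − 18/2 = 21 → r_n = 121 kN; interior l_c = 45 − 18 = 27 → r_n = 155.5 kN.
  R_n,bearing = 2·121 + 8·155.5 = 1486 kN → 0.75 × 1486 = 1110 kN.
Bolt shear governs: 707 kN.

707 kN (bolt shear governs)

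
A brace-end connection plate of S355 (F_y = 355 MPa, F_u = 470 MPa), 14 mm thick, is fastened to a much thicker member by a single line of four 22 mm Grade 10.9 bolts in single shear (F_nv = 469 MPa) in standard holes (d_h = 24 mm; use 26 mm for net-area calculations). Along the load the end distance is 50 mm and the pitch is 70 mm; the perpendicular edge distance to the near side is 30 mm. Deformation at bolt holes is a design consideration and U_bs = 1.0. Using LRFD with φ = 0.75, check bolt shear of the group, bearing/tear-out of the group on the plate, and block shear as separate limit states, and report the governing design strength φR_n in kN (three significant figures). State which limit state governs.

Bolt shear: A_b = π·22²/4 = 380.1 mm²; R_n = 469 × 380.1 × 4 × 1 / 1000 = 713.1 kN → 0.75 × 713.1 = 535 kN.
Bearing: edge l_c = 38, r_n = 300 kN; interior l_c = 46, r_n = 347.4 kN; R_n = 300 + 3·347.4 = 1342 kN → 1010 kN.
Block shear: A_gv = 3640, A_nv = 2366, A_nt = 238 mm²; R_n = min(0.6F_uA_nv, 0.6F_yA_gv) + U_bs·F_u·A_nt = 779.1 kN → 584 kN.
Bolt shear governs: 535 kN.

535 kN (bolt shear governs)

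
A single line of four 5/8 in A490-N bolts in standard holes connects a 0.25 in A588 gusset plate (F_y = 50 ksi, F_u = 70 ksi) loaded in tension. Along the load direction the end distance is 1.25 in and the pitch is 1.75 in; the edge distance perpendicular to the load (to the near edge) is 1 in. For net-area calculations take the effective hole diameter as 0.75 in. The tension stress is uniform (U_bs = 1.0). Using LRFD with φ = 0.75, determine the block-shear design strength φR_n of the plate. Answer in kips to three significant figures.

Shear plane L_v = 1.25 + 3·1.75 = 6.5 in; A_gv = 6.5 × 0.25 = 1.625 in².
A_nv = (6.5 − 3.5·0.75) × 0.25 = 0.9688 in².
A_nt = (1 − 0.5·0.75) × 0.25 = 0.1562 in².
0.6 F_u A_nv = 40.69 kips; 0.6 F_y A_gv = 48.75 kips → shear rupture governs the shear term.
R_n = 40.69 + 1.0 × 70 × 0.1562 = 51.62 kips.
Design strength φR_n = 0.75 × 51.62 = 38.7 kips.

38.7 kips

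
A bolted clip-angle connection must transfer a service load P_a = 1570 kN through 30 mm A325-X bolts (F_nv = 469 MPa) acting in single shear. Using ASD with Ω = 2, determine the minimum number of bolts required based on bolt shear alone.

10 bolts

A_b = π·30²/4 = 706.9 mm².
Per-bolt allowable strength R_n/Ω = 469 × 706.9 × 1 / 1000 / 2 = 165.8 kN.
n ≥ 1570 / 165.8 = 9.472 → use 10 bolts.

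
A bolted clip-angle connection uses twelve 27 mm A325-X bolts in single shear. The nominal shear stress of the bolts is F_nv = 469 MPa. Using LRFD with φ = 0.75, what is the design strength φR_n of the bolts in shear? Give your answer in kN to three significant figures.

2420 kN

A_b = π × 27² / 4 = 572.6 mm².
R_n = F_nv · A_b · n · n_s = 469 × 572.6 × 12 × 1 / 1000 = 3222 kN.
Design strength φR_n = 0.75 × 3222 = 2420 kN.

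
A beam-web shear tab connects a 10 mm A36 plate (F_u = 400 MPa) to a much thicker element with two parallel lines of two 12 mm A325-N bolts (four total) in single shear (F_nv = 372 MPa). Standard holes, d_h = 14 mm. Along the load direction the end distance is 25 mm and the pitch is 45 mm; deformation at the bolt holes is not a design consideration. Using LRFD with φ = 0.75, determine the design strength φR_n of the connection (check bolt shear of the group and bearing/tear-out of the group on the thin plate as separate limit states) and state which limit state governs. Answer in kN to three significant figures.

126 kN (bolt shear governs)

Bolt shear: A_b = π·12²/4 = 113.1 mm²; R_n = 372 × 113.1 × 4 × 1 / 1000 = 168.3 kN → 0.75 × 168.3 = 126 kN.
Bearing (1.5 l_c t F_u ≤ 3.0 d t F_u): upper limit = 3.0·12·10·400 / 1000 = 144 kN.
  Edge l_c = 25 − 14/2 = 18 → r_n = 108 kN; interior l_c = 45 − 14 = 31 → r_n = 144 kN.
  R_n,bearing = 2·108 + 2·144 = 504 kN → 0.75 × 504 = 378 kN.
Bolt shear governs: 126 kN.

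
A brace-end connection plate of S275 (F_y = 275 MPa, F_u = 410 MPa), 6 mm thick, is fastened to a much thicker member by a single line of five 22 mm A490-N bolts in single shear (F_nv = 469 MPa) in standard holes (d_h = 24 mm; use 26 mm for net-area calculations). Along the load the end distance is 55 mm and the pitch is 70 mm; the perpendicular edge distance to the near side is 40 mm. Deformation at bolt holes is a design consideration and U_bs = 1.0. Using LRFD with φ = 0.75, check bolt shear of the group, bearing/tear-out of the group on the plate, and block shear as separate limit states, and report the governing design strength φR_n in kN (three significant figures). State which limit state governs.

Bolt shear: A_b = π·22²/4 = 380.1 mm²; R_n = 469 × 380.1 × 5 × 1 / 1000 = 891.4 kN → 0.75 × 891.4 = 669 kN.
Bearing: edge l_c = 43, r_n = 126.9 kN; interior l_c = 46, r_n = 129.9 kN; R_n = 126.9 + 4·129.9 = 646.5 kN → 485 kN.
Block shear: A_gv = 2010, A_nv = 1308, A_nt = 162 mm²; R_n = min(0.6F_uA_nv, 0.6F_yA_gv) + U_bs·F_u·A_nt = 388.2 kN → 291 kN.
Block shear governs: 291 kN.

291 kN (block shear governs)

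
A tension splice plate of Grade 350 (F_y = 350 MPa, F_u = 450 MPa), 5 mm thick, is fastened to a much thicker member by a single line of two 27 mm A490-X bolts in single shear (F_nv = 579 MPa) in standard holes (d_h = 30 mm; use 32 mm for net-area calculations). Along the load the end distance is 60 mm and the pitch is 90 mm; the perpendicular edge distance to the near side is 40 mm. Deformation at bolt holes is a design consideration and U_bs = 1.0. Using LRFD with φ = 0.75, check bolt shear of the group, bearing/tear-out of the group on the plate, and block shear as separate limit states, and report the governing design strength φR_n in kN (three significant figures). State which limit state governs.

144 kN (block shear governs)

Bolt shear: A_b = π·27²/4 = 572.6 mm²; R_n = 579 × 572.6 × 2 × 1 / 1000 = 663 kN → 0.75 × 663 = 497 kN.
Bearing: edge l_c = 45, r_n = 121.5 kN; interior l_c = 60, r_n = 145.8 kN; R_n = 121.5 + 1·145.8 = 267.3 kN → 200 kN.
Block shear: A_gv = 750, A_nv = 510, A_nt = 120 mm²; R_n = min(0.6F_uA_nv, 0.6F_yA_gv) + U_bs·F_u·A_nt = 191.7 kN → 144 kN.
Block shear governs: 144 kN.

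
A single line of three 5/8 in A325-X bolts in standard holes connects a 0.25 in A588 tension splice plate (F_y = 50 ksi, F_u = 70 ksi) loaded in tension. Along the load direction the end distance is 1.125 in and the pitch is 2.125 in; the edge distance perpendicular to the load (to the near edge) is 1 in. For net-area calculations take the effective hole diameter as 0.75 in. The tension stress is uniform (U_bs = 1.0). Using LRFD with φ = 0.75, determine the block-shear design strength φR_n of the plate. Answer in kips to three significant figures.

Shear plane L_v = 1.125 + 2·2.125 = 5.375 in; A_gv = 5.375 × 0.25 = 1.344 in².
A_nv = (5.375 − 2.5·0.75) × 0.25 = 0.875 in².
A_nt = (1 − 0.5·0.75) × 0.25 = 0.1562 in².
0.6 F_u A_nv = 36.75 kips; 0.6 F_y A_gv = 40.31 kips → shear rupture governs the shear term.
R_n = 36.75 + 1.0 × 70 × 0.1562 = 47.69 kips.
Design strength φR_n = 0.75 × 47.69 = 35.8 kips.

35.8 kips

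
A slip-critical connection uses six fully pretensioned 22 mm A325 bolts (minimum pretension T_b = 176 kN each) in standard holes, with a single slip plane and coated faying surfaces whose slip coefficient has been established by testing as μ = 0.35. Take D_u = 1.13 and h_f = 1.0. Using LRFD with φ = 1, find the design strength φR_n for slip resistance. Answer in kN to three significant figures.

418 kN

R_n = μ · D_u · h_f · T_b · n_s · n_b = 0.35 × 1.13 × 1.0 × 176 × 1 × 6 = 417.6 kN.
Design strength φR_n = 1 × 417.6 = 418 kN.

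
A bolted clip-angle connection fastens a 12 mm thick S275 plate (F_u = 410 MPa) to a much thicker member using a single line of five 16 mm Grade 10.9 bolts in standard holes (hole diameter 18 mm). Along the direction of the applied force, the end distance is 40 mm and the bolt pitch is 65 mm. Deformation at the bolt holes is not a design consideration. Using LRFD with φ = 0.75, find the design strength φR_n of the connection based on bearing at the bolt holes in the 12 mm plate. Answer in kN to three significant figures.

Per bolt r_n = 1.5 l_c t F_u ≤ 3.0 d t F_u; upper limit = 3.0 × 16 × 12 × 410 / 1000 = 236.2 kN.
Edge bolt: l_c = 40 − 18/2 = 31 mm → 1.5 × 31 × 12 × 410 / 1000 = 228.8 → r_n = 228.8 kN.
Interior bolts: l_c = 65 − 18 = 47 mm → 1.5 × 47 × 12 × 410 / 1000 = 346.9 → r_n = 236.2 kN.
R_n = 1 × 228.8 + 4 × 236.2 = 1173 kN.
Design strength φR_n = 0.75 × 1173 = 880 kN.

880 kN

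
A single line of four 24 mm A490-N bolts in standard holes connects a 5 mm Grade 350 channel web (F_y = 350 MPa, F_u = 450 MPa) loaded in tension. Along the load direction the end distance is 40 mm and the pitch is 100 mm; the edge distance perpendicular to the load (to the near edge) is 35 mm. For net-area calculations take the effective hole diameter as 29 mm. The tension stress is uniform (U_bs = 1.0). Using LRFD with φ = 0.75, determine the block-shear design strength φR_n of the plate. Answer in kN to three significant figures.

276 kN

Shear plane L_v = 40 + 3·100 = 340 mm; A_gv = 340 × 5 = 1700 mm².
A_nv = (340 − 3.5·29) × 5 = 1192 mm².
A_nt = (35 − 0.5·29) × 5 = 102.5 mm².
0.6 F_u A_nv = 322 kN; 0.6 F_y A_gv = 357 kN → shear rupture governs the shear term.
R_n = 322 + 1.0 × 450 × 102.5 / 1000 = 368.1 kN.
Design strength φR_n = 0.75 × 368.1 = 276 kN.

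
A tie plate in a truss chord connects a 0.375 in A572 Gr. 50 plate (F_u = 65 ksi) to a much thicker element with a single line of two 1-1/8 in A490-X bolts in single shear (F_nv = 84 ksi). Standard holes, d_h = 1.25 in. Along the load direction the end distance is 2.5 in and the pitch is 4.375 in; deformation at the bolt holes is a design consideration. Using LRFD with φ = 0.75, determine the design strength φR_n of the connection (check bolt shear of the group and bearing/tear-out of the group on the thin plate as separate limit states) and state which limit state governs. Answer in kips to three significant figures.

Bolt shear: A_b = π·1.125²/4 = 0.994 in²; R_n = 84 × 0.994 × 2 × 1 = 167 kips → 0.75 × 167 = 125 kips.
Bearing (1.2 l_c t F_u ≤ 2.4 d t F_u): upper limit = 2.4·1.125·0.375·65 = 65.81 kips.
  Edge l_c = 2.5 − 1.25/2 = 1.875 → r_n = 54.84 kips; interior l_c = 4.375 − 1.25 = 3.125 → r_n = 65.81 kips.
  R_n,bearing = 1·54.84 + 1·65.81 = 120.7 kips → 0.75 × 120.7 = 90.5 kips.
Bearing governs: 90.5 kips.

90.5 kips (bearing governs)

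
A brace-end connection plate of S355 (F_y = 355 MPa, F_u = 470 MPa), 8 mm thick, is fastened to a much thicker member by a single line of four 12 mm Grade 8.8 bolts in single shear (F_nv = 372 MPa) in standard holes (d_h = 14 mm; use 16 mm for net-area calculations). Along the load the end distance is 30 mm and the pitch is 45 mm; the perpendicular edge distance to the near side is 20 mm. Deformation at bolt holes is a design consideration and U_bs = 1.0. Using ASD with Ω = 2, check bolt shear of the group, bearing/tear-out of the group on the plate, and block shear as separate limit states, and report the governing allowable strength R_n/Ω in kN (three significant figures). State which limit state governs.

Bolt shear: A_b = π·12²/4 = 113.1 mm²; R_n = 372 × 113.1 × 4 × 1 / 1000 = 168.3 kN → 168.3 / 2 = 84.1 kN.
Bearing: edge l_c = 23, r_n = 103.8 kN; interior l_c = 31, r_n = 108.3 kN; R_n = 103.8 + 3·108.3 = 428.6 kN → 214 kN.
Block shear: A_gv = 1320, A_nv = 872, A_nt = 96 mm²; R_n = min(0.6F_uA_nv, 0.6F_yA_gv) + U_bs·F_u·A_nt = 291 kN → 146 kN.
Bolt shear governs: 84.1 kN.

84.1 kN (bolt shear governs)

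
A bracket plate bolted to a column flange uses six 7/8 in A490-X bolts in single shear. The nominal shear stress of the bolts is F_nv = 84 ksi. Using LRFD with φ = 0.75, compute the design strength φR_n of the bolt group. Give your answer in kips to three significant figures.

A_b = π × 0.875² / 4 = 0.6013 in².
R_n = F_nv · A_b · n · n_s = 84 × 0.6013 × 6 × 1 = 303.1 kips.
Design strength φR_n = 0.75 × 303.1 = 227 kips.

227 kips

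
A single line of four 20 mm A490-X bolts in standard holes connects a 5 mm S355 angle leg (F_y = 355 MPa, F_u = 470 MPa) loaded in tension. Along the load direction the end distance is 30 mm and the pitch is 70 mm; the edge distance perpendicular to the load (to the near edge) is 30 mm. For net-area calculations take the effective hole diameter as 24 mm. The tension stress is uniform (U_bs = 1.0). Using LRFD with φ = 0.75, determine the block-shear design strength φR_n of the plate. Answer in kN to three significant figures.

Shear plane L_v = 30 + 3·70 = 240 mm; A_gv = 240 × 5 = 1200 mm².
A_nv = (240 − 3.5·24) × 5 = 780 mm².
A_nt = (30 − 0.5·24) × 5 = 90 mm².
0.6 F_u A_nv = 220 kN; 0.6 F_y A_gv = 255.6 kN → shear rupture governs the shear term.
R_n = 220 + 1.0 × 470 × 90 / 1000 = 262.3 kN.
Design strength φR_n = 0.75 × 262.3 = 197 kN.

197 kN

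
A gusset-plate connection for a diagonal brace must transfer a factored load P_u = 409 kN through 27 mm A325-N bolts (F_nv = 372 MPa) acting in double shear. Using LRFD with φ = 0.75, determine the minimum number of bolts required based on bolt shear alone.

A_b = π·27²/4 = 572.6 mm².
Per-bolt design strength φR_n = 0.75 × 372 × 572.6 × 2 / 1000 = 319.5 kN.
n ≥ 409 / 319.5 = 1.28 → use 2 bolts.

2 bolts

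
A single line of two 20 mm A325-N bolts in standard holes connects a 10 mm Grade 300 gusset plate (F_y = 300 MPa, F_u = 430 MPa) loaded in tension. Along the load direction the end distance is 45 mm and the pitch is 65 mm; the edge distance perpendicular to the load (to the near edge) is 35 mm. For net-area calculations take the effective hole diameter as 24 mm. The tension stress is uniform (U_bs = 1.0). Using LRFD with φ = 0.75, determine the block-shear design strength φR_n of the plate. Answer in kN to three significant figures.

Shear plane L_v = 45 + 1·65 = 110 mm; A_gv = 110 × 10 = 1100 mm².
A_nv = (110 − 1.5·24) × 10 = 740 mm².
A_nt = (35 − 0.5·24) × 10 = 230 mm².
0.6 F_u A_nv = 190.9 kN; 0.6 F_y A_gv = 198 kN → shear rupture governs the shear term.
R_n = 190.9 + 1.0 × 430 × 230 / 1000 = 289.8 kN.
Design strength φR_n = 0.75 × 289.8 = 217 kN.

217 kN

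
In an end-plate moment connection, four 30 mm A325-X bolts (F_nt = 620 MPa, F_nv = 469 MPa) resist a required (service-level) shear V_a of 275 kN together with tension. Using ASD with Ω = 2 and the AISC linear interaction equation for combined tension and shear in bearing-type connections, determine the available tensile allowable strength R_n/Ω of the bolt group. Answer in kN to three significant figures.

776 kN

A_b = π·30²/4 = 706.9 mm²; f_rv = 275 × 1000 / (4 × 706.9) = 97.26 MPa.
F'_nt = 1.3 F_nt − (Ω F_nt / F_nv) f_rv = 1.3·620 − (2·620/469)·97.26 = 548.8 MPa, capped at F_nt → F'_nt = 548.8 MPa.
R_n = F'_nt · A_b · n = 548.8 × 706.9 × 4 / 1000 = 1552 kN.
Allowable strength R_n/Ω = 1552 / 2 = 776 kN.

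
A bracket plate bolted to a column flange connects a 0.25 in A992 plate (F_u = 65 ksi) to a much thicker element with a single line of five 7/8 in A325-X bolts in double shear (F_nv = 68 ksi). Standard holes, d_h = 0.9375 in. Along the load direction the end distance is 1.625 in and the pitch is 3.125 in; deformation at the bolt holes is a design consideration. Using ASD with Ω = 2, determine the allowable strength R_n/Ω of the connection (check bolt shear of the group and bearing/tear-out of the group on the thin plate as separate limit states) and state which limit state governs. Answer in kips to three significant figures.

79.5 kips (bearing governs)

Bolt shear: A_b = π·0.875²/4 = 0.6013 in²; R_n = 68 × 0.6013 × 5 × 2 = 408.9 kips → 408.9 / 2 = 204 kips.
Bearing (1.2 l_c t F_u ≤ 2.4 d t F_u): upper limit = 2.4·0.875·0.25·65 = 34.12 kips.
  Edge l_c = 1.625 − 0.9375/2 = 1.156 → r_n = 22.55 kips; interior l_c = 3.125 − 0.9375 = 2.188 → r_n = 34.12 kips.
  R_n,bearing = 1·22.55 + 4·34.12 = 159 kips → 159 / 2 = 79.5 kips.
Bearing governs: 79.5 kips.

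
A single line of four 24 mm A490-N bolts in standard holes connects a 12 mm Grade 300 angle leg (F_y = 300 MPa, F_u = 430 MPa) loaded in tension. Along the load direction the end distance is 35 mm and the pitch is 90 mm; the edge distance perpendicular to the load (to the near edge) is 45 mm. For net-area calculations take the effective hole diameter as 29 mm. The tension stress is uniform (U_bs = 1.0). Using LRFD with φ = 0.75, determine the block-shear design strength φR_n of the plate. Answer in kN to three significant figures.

591 kN

Shear plane L_v = 35 + 3·90 = 305 mm; A_gv = 305 × 12 = 3660 mm².
A_nv = (305 − 3.5·29) × 12 = 2442 mm².
A_nt = (45 − 0.5·29) × 12 = 366 mm².
0.6 F_u A_nv = 630 kN; 0.6 F_y A_gv = 658.8 kN → shear rupture governs the shear term.
R_n = 630 + 1.0 × 430 × 366 / 1000 = 787.4 kN.
Design strength φR_n = 0.75 × 787.4 = 591 kN.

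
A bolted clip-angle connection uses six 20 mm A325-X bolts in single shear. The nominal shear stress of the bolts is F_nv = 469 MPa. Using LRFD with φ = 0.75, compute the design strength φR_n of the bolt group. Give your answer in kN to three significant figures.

A_b = π × 20² / 4 = 314.2 mm².
R_n = F_nv · A_b · n · n_s = 469 × 314.2 × 6 × 1 / 1000 = 884 kN.
Design strength φR_n = 0.75 × 884 = 663 kN.

663 kN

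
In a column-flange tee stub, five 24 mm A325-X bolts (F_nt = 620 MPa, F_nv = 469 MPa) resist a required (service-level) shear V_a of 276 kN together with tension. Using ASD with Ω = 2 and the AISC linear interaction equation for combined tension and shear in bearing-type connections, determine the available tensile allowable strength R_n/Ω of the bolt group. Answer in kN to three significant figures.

A_b = π·24²/4 = 452.4 mm²; f_rv = 276 × 1000 / (5 × 452.4) = 122 MPa.
F'_nt = 1.3 F_nt − (Ω F_nt / F_nv) f_rv = 1.3·620 − (2·620/469)·122 = 483.4 MPa, capped at F_nt → F'_nt = 483.4 MPa.
R_n = F'_nt · A_b · n = 483.4 × 452.4 × 5 / 1000 = 1093 kN.
Allowable strength R_n/Ω = 1093 / 2 = 547 kN.

547 kN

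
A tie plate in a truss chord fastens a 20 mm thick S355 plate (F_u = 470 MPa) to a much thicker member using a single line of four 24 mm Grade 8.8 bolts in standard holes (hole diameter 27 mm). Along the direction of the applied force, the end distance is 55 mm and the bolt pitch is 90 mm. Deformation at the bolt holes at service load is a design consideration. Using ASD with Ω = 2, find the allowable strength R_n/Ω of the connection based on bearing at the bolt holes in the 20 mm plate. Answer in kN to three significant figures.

1050 kN

Per bolt r_n = 1.2 l_c t F_u ≤ 2.4 d t F_u; upper limit = 2.4 × 24 × 20 × 470 / 1000 = 541.4 kN.
Edge bolt: l_c = 55 − 27/2 = 41.5 mm → 1.2 × 41.5 × 20 × 470 / 1000 = 468.1 → r_n = 468.1 kN.
Interior bolts: l_c = 90 − 27 = 63 mm → 1.2 × 63 × 20 × 470 / 1000 = 710.6 → r_n = 541.4 kN.
R_n = 1 × 468.1 + 3 × 541.4 = 2092 kN.
Allowable strength R_n/Ω = 2092 / 2 = 1050 kN.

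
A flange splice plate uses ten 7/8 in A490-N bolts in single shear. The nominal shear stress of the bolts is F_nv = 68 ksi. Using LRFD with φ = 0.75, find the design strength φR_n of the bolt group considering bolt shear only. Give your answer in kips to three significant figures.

307 kips

A_b = π × 0.875² / 4 = 0.6013 in².
R_n = F_nv · A_b · n · n_s = 68 × 0.6013 × 10 × 1 = 408.9 kips.
Design strength φR_n = 0.75 × 408.9 = 307 kips.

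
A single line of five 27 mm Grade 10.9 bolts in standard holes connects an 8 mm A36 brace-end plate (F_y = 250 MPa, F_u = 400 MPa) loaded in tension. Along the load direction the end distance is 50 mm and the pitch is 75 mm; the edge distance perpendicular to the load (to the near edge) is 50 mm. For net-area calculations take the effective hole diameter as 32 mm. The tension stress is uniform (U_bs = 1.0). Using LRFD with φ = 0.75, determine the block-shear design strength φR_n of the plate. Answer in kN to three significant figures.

378 kN

Shear plane L_v = 50 + 4·75 = 350 mm; A_gv = 350 × 8 = 2800 mm².
A_nv = (350 − 4.5·32) × 8 = 1648 mm².
A_nt = (50 − 0.5·32) × 8 = 272 mm².
0.6 F_u A_nv = 395.5 kN; 0.6 F_y A_gv = 420 kN → shear rupture governs the shear term.
R_n = 395.5 + 1.0 × 400 × 272 / 1000 = 504.3 kN.
Design strength φR_n = 0.75 × 504.3 = 378 kN.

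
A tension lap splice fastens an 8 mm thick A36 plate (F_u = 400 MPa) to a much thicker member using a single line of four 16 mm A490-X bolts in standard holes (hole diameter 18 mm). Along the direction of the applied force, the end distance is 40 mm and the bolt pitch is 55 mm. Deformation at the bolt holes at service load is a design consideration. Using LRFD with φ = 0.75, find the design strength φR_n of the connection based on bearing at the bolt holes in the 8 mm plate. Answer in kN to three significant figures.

366 kN

Per bolt r_n = 1.2 l_c t F_u ≤ 2.4 d t F_u; upper limit = 2.4 × 16 × 8 × 400 / 1000 = 122.9 kN.
Edge bolt: l_c = 40 − 18/2 = 31 mm → 1.2 × 31 × 8 × 400 / 1000 = 119 → r_n = 119 kN.
Interior bolts: l_c = 55 − 18 = 37 mm → 1.2 × 37 × 8 × 400 / 1000 = 142.1 → r_n = 122.9 kN.
R_n = 1 × 119 + 3 × 122.9 = 487.7 kN.
Design strength φR_n = 0.75 × 487.7 = 366 kN.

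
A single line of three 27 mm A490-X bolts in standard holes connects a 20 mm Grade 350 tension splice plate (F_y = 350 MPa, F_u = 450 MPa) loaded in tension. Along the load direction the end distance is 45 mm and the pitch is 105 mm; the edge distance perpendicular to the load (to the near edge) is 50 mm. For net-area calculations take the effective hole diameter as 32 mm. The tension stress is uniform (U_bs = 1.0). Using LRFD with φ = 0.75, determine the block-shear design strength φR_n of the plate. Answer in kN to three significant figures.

Shear plane L_v = 45 + 2·105 = 255 mm; A_gv = 255 × 20 = 5100 mm².
A_nv = (255 − 2.5·32) × 20 = 3500 mm².
A_nt = (50 − 0.5·32) × 20 = 680 mm².
0.6 F_u A_nv = 945 kN; 0.6 F_y A_gv = 1071 kN → shear rupture governs the shear term.
R_n = 945 + 1.0 × 450 × 680 / 1000 = 1251 kN.
Design strength φR_n = 0.75 × 1251 = 938 kN.

938 kN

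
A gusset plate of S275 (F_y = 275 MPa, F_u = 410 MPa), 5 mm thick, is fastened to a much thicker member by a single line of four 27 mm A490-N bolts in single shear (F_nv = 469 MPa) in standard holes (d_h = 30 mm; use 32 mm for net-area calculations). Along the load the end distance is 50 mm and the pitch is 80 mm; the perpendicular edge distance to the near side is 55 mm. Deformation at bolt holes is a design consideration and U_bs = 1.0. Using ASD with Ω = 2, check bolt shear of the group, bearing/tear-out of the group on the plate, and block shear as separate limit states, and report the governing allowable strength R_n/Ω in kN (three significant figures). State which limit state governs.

Bolt shear: A_b = π·27²/4 = 572.6 mm²; R_n = 469 × 572.6 × 4 × 1 / 1000 = 1074 kN → 1074 / 2 = 537 kN.
Bearing: edge l_c = 35, r_n = 86.1 kN; interior l_c = 50, r_n = 123 kN; R_n = 86.1 + 3·123 = 455.1 kN → 228 kN.
Block shear: A_gv = 1450, A_nv = 890, A_nt = 195 mm²; R_n = min(0.6F_uA_nv, 0.6F_yA_gv) + U_bs·F_u·A_nt = 298.9 kN → 149 kN.
Block shear governs: 149 kN.

149 kN (block shear governs)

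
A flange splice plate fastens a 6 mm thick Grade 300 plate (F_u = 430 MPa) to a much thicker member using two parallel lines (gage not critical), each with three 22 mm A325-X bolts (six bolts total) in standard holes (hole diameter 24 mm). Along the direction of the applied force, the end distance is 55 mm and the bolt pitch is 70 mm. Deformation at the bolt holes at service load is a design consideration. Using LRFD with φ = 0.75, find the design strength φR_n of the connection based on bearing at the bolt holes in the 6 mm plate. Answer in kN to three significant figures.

608 kN

Per bolt r_n = 1.2 l_c t F_u ≤ 2.4 d t F_u; upper limit = 2.4 × 22 × 6 × 430 / 1000 = 136.2 kN.
Edge bolt: l_c = 55 − 24/2 = 43 mm → 1.2 × 43 × 6 × 430 / 1000 = 133.1 → r_n = 133.1 kN.
Interior bolts: l_c = 70 − 24 = 46 mm → 1.2 × 46 × 6 × 430 / 1000 = 142.4 → r_n = 136.2 kN.
R_n = 2 × 133.1 + 4 × 136.2 = 811.2 kN.
Design strength φR_n = 0.75 × 811.2 = 608 kN.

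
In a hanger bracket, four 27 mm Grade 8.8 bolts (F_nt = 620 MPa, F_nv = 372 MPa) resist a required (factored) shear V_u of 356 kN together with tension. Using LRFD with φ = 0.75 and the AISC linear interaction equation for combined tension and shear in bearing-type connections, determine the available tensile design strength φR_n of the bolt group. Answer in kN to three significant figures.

A_b = π·27²/4 = 572.6 mm²; f_rv = 356 × 1000 / (4 × 572.6) = 155.4 MPa.
F'_nt = 1.3 F_nt − (F_nt / φF_nv) f_rv = 1.3·620 − (620/(0.75·372))·155.4 = 460.6 MPa, capped at F_nt → F'_nt = 460.6 MPa.
R_n = F'_nt · A_b · n = 460.6 × 572.6 × 4 / 1000 = 1055 kN.
Design strength φR_n = 0.75 × 1055 = 791 kN.

791 kN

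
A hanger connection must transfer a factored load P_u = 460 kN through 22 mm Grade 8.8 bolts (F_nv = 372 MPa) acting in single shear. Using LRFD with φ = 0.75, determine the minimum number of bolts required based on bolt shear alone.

A_b = π·22²/4 = 380.1 mm².
Per-bolt design strength φR_n = 0.75 × 372 × 380.1 × 1 / 1000 = 106.1 kN.
n ≥ 460 / 106.1 = 4.337 → use 5 bolts.

5 bolts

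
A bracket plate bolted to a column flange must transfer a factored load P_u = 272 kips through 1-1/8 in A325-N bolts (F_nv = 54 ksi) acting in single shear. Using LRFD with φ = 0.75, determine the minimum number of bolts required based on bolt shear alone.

A_b = π·1.125²/4 = 0.994 in².
Per-bolt design strength φR_n = 0.75 × 54 × 0.994 × 1 = 40.26 kips.
n ≥ 272 / 40.26 = 6.756 → use 7 bolts.

7 bolts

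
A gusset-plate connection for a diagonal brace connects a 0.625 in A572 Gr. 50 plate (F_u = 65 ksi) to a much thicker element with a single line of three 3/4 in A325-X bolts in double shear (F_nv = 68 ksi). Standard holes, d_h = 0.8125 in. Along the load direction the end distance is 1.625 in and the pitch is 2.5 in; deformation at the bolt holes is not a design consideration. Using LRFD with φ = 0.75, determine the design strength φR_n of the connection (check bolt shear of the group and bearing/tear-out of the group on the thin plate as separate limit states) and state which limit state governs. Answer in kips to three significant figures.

Bolt shear: A_b = π·0.75²/4 = 0.4418 in²; R_n = 68 × 0.4418 × 3 × 2 = 180.2 kips → 0.75 × 180.2 = 135 kips.
Bearing (1.5 l_c t F_u ≤ 3.0 d t F_u): upper limit = 3.0·0.75·0.625·65 = 91.41 kips.
  Edge l_c = 1.625 − 0.8125/2 = 1.219 → r_n = 74.27 kips; interior l_c = 2.5 − 0.8125 = 1.688 → r_n = 91.41 kips.
  R_n,bearing = 1·74.27 + 2·91.41 = 257.1 kips → 0.75 × 257.1 = 193 kips.
Bolt shear governs: 135 kips.

135 kips (bolt shear governs)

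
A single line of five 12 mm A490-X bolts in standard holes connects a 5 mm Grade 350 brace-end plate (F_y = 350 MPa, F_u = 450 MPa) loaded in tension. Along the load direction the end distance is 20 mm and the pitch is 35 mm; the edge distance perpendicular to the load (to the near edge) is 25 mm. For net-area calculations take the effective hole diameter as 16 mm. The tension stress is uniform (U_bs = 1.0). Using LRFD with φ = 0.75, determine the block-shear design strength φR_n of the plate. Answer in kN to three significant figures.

Shear plane L_v = 20 + 4·35 = 160 mm; A_gv = 160 × 5 = 800 mm².
A_nv = (160 − 4.5·16) × 5 = 440 mm².
A_nt = (25 − 0.5·16) × 5 = 85 mm².
0.6 F_u A_nv = 118.8 kN; 0.6 F_y A_gv = 168 kN → shear rupture governs the shear term.
R_n = 118.8 + 1.0 × 450 × 85 / 1000 = 157.1 kN.
Design strength φR_n = 0.75 × 157.1 = 118 kN.

118 kN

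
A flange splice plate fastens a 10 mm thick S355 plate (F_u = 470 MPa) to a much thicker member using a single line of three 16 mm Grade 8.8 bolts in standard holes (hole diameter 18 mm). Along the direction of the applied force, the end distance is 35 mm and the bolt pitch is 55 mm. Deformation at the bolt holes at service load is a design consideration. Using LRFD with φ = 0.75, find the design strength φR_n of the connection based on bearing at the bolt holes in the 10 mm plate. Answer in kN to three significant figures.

381 kN

Per bolt r_n = 1.2 l_c t F_u ≤ 2.4 d t F_u; upper limit = 2.4 × 16 × 10 × 470 / 1000 = 180.5 kN.
Edge bolt: l_c = 35 − 18/2 = 26 mm → 1.2 × 26 × 10 × 470 / 1000 = 146.6 → r_n = 146.6 kN.
Interior bolts: l_c = 55 − 18 = 37 mm → 1.2 × 37 × 10 × 470 / 1000 = 208.7 → r_n = 180.5 kN.
R_n = 1 × 146.6 + 2 × 180.5 = 507.6 kN.
Design strength φR_n = 0.75 × 507.6 = 381 kN.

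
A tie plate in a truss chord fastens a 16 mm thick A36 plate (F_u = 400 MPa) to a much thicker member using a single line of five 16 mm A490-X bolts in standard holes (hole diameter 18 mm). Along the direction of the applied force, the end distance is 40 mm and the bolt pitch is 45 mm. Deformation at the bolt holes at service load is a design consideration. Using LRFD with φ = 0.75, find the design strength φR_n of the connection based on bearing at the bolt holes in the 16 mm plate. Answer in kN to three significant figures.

Per bolt r_n = 1.2 l_c t F_u ≤ 2.4 d t F_u; upper limit = 2.4 × 16 × 16 × 400 / 1000 = 245.8 kN.
Edge bolt: l_c = 40 − 18/2 = 31 mm → 1.2 × 31 × 16 × 400 / 1000 = 238.1 → r_n = 238.1 kN.
Interior bolts: l_c = 45 − 18 = 27 mm → 1.2 × 27 × 16 × 400 / 1000 = 207.4 → r_n = 207.4 kN.
R_n = 1 × 238.1 + 4 × 207.4 = 1068 kN.
Design strength φR_n = 0.75 × 1068 = 801 kN.

801 kN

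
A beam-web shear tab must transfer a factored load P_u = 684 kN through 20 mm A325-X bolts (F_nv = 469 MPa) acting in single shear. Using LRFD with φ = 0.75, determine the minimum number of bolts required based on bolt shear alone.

7 bolts

A_b = π·20²/4 = 314.2 mm².
Per-bolt design strength φR_n = 0.75 × 469 × 314.2 × 1 / 1000 = 110.5 kN.
n ≥ 684 / 110.5 = 6.19 → use 7 bolts.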